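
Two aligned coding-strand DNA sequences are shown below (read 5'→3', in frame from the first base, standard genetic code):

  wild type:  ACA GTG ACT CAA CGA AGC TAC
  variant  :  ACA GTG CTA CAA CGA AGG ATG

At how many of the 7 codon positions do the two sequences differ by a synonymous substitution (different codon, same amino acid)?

0

Codon 1: ACA Thr / ACA Thr — identical.
Codon 2: GTG Val / GTG Val — identical.
Codon 3: ACT Thr / CTA Leu — nonsynonymous.
Codon 4: CAA Gln / CAA Gln — identical.
Codon 5: CGA Arg / CGA Arg — identical.
Codon 6: AGC Ser / AGG Arg — nonsynonymous.
Codon 7: TAC Tyr / ATG Met — nonsynonymous.
Synonymous differences: 0.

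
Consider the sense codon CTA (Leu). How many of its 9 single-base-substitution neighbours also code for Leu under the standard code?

Position 1: TTA → 1 synonymous.
Position 2: none → 0 synonymous.
Position 3: CTT, CTC, CTG → 3 synonymous.
Total: 1 + 0 + 3 = 4.

4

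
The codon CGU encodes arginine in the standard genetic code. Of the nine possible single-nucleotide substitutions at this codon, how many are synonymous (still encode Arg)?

Position 1: none → 0 synonymous.
Position 2: none → 0 synonymous.
Position 3: CGC, CGA, CGG → 3 synonymous.
Total: 0 + 0 + 3 = 3.

3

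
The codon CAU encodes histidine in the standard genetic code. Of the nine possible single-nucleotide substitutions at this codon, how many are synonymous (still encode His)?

Position 1: none → 0 synonymous.
Position 2: none → 0 synonymous.
Position 3: CAC → 1 synonymous.
Total: 0 + 0 + 1 = 1.

1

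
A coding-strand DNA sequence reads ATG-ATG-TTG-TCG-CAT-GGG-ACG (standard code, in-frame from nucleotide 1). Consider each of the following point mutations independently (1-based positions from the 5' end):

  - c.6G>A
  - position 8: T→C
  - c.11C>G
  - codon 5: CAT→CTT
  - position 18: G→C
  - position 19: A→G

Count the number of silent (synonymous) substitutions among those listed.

1

Codon 2: ATG (Met) → ATA (Ile) — missense.
Codon 3: TTG (Leu) → TCG (Ser) — missense.
Codon 4: TCG (Ser) → TGG (Trp) — missense.
Codon 5: CAT (His) → CTT (Leu) — missense.
Codon 6: GGG (Gly) → GGC (Gly) — synonymous.
Codon 7: ACG (Thr) → GCG (Ala) — missense.
Synonymous: 1 of 6.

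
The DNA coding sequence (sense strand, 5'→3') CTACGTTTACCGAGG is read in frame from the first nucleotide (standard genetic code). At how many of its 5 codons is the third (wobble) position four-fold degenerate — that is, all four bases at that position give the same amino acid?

3

Codon 1 CTA (Leu): third position 4-fold.
Codon 2 CGT (Arg): third position 4-fold.
Codon 3 TTA (Leu): third position 2-fold.
Codon 4 CCG (Pro): third position 4-fold.
Codon 5 AGG (Arg): third position 2-fold.
Four-fold degenerate third positions: 3.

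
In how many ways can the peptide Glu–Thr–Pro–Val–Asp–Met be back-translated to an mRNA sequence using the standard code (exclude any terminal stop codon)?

256

Glu: 2 codons.
Thr: 4 codons.
Pro: 4 codons.
Val: 4 codons.
Asp: 2 codons.
Met: 1 codon.
2 × 4 × 4 × 4 × 2 × 1 = 256.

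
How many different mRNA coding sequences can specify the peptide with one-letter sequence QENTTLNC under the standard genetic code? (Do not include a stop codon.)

3072

Gln: 2 codons.
Glu: 2 codons.
Asn: 2 codons.
Thr: 4 codons.
Thr: 4 codons.
Leu: 6 codons.
Asn: 2 codons.
Cys: 2 codons.
2 × 2 × 2 × 4 × 4 × 6 × 2 × 2 = 3072.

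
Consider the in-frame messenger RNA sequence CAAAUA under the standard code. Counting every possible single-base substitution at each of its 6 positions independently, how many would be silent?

3

Codon 1 (CAA, Gln): 1 synonymous substitution.
Codon 2 (AUA, Ile): 2 synonymous substitutions.
Total: 1 + 2 = 3.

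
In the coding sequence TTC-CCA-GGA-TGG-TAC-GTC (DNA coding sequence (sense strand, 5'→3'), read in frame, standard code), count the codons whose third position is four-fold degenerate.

Codon 1 TTC (Phe): third position 2-fold.
Codon 2 CCA (Pro): third position 4-fold.
Codon 3 GGA (Gly): third position 4-fold.
Codon 4 TGG (Trp): third position 1-fold.
Codon 5 TAC (Tyr): third position 2-fold.
Codon 6 GTC (Val): third position 4-fold.
Four-fold degenerate third positions: 3.

3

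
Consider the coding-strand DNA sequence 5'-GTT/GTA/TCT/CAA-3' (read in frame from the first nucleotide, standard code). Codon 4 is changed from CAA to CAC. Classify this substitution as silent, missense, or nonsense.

missense

Position 12 falls in codon 4: CAA → Gln.
After the substitution the codon is CAC → His.
Gln ≠ His, so this is a missense mutation.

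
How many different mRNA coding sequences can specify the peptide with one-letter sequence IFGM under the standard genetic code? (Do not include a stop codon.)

24

Ile: 3 codons.
Phe: 2 codons.
Gly: 4 codons.
Met: 1 codon.
3 × 2 × 4 × 1 = 24.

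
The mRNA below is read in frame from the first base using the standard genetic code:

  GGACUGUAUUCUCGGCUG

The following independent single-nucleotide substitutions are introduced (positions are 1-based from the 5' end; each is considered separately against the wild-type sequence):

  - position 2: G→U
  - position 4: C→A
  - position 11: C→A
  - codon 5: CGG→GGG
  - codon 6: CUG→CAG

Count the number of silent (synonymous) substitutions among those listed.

0

Codon 1: GGA (Gly) → GUA (Val) — missense.
Codon 2: CUG (Leu) → AUG (Met) — missense.
Codon 4: UCU (Ser) → UAU (Tyr) — missense.
Codon 5: CGG (Arg) → GGG (Gly) — missense.
Codon 6: CUG (Leu) → CAG (Gln) — missense.
Synonymous: 0 of 5.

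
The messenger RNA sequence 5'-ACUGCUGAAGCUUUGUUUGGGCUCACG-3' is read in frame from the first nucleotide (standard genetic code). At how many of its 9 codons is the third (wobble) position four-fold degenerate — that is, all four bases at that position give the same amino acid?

Codon 1 ACU (Thr): third position 4-fold.
Codon 2 GCU (Ala): third position 4-fold.
Codon 3 GAA (Glu): third position 2-fold.
Codon 4 GCU (Ala): third position 4-fold.
Codon 5 UUG (Leu): third position 2-fold.
Codon 6 UUU (Phe): third position 2-fold.
Codon 7 GGG (Gly): third position 4-fold.
Codon 8 CUC (Leu): third position 4-fold.
Codon 9 ACG (Thr): third position 4-fold.
Four-fold degenerate third positions: 6.

6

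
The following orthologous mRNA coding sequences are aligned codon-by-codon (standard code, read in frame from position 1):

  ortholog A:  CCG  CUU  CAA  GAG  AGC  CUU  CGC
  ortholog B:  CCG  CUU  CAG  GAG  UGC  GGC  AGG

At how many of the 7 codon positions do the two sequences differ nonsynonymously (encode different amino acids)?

2

Codon 1: CCG Pro / CCG Pro — identical.
Codon 2: CUU Leu / CUU Leu — identical.
Codon 3: CAA Gln / CAG Gln — synonymous.
Codon 4: GAG Glu / GAG Glu — identical.
Codon 5: AGC Ser / UGC Cys — nonsynonymous.
Codon 6: CUU Leu / GGC Gly — nonsynonymous.
Codon 7: CGC Arg / AGG Arg — synonymous.
Nonsynonymous differences: 2.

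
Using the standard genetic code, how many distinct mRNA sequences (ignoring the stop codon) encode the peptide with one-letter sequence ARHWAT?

768

Ala: 4 codons.
Arg: 6 codons.
His: 2 codons.
Trp: 1 codon.
Ala: 4 codons.
Thr: 4 codons.
4 × 6 × 2 × 1 × 4 × 4 = 768.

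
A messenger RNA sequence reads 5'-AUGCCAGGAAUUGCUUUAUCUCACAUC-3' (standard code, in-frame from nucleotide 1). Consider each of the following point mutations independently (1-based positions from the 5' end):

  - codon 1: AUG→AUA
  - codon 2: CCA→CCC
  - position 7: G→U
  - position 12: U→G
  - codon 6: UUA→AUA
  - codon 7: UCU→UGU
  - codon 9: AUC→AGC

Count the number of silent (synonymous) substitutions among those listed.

1

Codon 1: AUG (Met) → AUA (Ile) — missense.
Codon 2: CCA (Pro) → CCC (Pro) — synonymous.
Codon 3: GGA (Gly) → UGA (Stop) — nonsense.
Codon 4: AUU (Ile) → AUG (Met) — missense.
Codon 6: UUA (Leu) → AUA (Ile) — missense.
Codon 7: UCU (Ser) → UGU (Cys) — missense.
Codon 9: AUC (Ile) → AGC (Ser) — missense.
Synonymous: 1 of 7.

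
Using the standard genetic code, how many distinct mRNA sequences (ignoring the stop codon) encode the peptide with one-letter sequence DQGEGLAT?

12288

Asp: 2 codons.
Gln: 2 codons.
Gly: 4 codons.
Glu: 2 codons.
Gly: 4 codons.
Leu: 6 codons.
Ala: 4 codons.
Thr: 4 codons.
2 × 2 × 4 × 2 × 4 × 6 × 4 × 4 = 12288.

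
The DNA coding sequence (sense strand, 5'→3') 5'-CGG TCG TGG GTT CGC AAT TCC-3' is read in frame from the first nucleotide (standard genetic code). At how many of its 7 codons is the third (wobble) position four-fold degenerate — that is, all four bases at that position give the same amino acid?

Codon 1 CGG (Arg): third position 4-fold.
Codon 2 TCG (Ser): third position 4-fold.
Codon 3 TGG (Trp): third position 1-fold.
Codon 4 GTT (Val): third position 4-fold.
Codon 5 CGC (Arg): third position 4-fold.
Codon 6 AAT (Asn): third position 2-fold.
Codon 7 TCC (Ser): third position 4-fold.
Four-fold degenerate third positions: 5.

5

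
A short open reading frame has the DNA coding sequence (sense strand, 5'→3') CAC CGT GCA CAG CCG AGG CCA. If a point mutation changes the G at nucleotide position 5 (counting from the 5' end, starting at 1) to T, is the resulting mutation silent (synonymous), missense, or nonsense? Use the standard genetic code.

missense

Position 5 falls in codon 2: CGT → Arg.
After the substitution the codon is CTT → Leu.
Arg ≠ Leu, so this is a missense mutation.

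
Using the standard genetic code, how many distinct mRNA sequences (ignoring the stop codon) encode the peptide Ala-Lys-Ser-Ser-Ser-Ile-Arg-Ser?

186624

Ala: 4 codons.
Lys: 2 codons.
Ser: 6 codons.
Ser: 6 codons.
Ser: 6 codons.
Ile: 3 codons.
Arg: 6 codons.
Ser: 6 codons.
4 × 2 × 6 × 6 × 6 × 3 × 6 × 6 = 186624.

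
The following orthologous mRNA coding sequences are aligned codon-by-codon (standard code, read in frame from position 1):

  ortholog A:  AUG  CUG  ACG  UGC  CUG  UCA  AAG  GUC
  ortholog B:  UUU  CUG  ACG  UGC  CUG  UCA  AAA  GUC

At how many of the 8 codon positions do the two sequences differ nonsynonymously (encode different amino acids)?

Codon 1: AUG Met / UUU Phe — nonsynonymous.
Codon 2: CUG Leu / CUG Leu — identical.
Codon 3: ACG Thr / ACG Thr — identical.
Codon 4: UGC Cys / UGC Cys — identical.
Codon 5: CUG Leu / CUG Leu — identical.
Codon 6: UCA Ser / UCA Ser — identical.
Codon 7: AAG Lys / AAA Lys — synonymous.
Codon 8: GUC Val / GUC Val — identical.
Nonsynonymous differences: 1.

1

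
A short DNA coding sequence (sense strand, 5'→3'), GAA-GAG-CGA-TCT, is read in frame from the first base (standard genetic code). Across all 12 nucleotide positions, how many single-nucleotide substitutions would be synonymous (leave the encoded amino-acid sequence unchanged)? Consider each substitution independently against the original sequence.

9

Codon 1 (GAA, Glu): 1 synonymous substitution.
Codon 2 (GAG, Glu): 1 synonymous substitution.
Codon 3 (CGA, Arg): 4 synonymous substitutions.
Codon 4 (TCT, Ser): 3 synonymous substitutions.
Total: 1 + 1 + 4 + 3 = 9.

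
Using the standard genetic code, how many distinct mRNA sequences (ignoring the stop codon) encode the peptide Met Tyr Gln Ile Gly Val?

192

Met: 1 codon.
Tyr: 2 codons.
Gln: 2 codons.
Ile: 3 codons.
Gly: 4 codons.
Val: 4 codons.
1 × 2 × 2 × 3 × 4 × 4 = 192.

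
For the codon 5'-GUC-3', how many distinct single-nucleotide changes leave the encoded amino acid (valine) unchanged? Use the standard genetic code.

Position 1: none → 0 synonymous.
Position 2: none → 0 synonymous.
Position 3: GUU, GUA, GUG → 3 synonymous.
Total: 0 + 0 + 3 = 3.

3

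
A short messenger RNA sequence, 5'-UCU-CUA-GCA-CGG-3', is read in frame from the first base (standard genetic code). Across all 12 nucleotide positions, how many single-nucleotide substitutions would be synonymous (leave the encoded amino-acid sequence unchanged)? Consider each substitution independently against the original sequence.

14

Codon 1 (UCU, Ser): 3 synonymous substitutions.
Codon 2 (CUA, Leu): 4 synonymous substitutions.
Codon 3 (GCA, Ala): 3 synonymous substitutions.
Codon 4 (CGG, Arg): 4 synonymous substitutions.
Total: 3 + 4 + 3 + 4 = 14.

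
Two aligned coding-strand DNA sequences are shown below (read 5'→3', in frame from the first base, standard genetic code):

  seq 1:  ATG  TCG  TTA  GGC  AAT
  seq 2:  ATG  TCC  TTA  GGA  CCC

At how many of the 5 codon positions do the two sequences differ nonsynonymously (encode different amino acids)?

Codon 1: ATG Met / ATG Met — identical.
Codon 2: TCG Ser / TCC Ser — synonymous.
Codon 3: TTA Leu / TTA Leu — identical.
Codon 4: GGC Gly / GGA Gly — synonymous.
Codon 5: AAT Asn / CCC Pro — nonsynonymous.
Nonsynonymous differences: 1.

1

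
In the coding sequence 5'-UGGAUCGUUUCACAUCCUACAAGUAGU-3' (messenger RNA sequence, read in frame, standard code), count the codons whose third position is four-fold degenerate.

Codon 1 UGG (Trp): third position 1-fold.
Codon 2 AUC (Ile): third position 3-fold.
Codon 3 GUU (Val): third position 4-fold.
Codon 4 UCA (Ser): third position 4-fold.
Codon 5 CAU (His): third position 2-fold.
Codon 6 CCU (Pro): third position 4-fold.
Codon 7 ACA (Thr): third position 4-fold.
Codon 8 AGU (Ser): third position 2-fold.
Codon 9 AGU (Ser): third position 2-fold.
Four-fold degenerate third positions: 4.

4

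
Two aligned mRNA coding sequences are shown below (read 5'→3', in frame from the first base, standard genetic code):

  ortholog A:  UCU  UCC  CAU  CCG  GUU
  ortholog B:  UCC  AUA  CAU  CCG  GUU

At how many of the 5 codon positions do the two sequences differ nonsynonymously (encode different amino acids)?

Codon 1: UCU Ser / UCC Ser — synonymous.
Codon 2: UCC Ser / AUA Ile — nonsynonymous.
Codon 3: CAU His / CAU His — identical.
Codon 4: CCG Pro / CCG Pro — identical.
Codon 5: GUU Val / GUU Val — identical.
Nonsynonymous differences: 1.

1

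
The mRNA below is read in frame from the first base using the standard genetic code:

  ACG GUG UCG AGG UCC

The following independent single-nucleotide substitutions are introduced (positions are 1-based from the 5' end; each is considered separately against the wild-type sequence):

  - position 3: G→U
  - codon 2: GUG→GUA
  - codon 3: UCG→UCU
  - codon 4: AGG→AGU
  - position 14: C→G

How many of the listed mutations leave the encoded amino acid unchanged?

Codon 1: ACG (Thr) → ACU (Thr) — synonymous.
Codon 2: GUG (Val) → GUA (Val) — synonymous.
Codon 3: UCG (Ser) → UCU (Ser) — synonymous.
Codon 4: AGG (Arg) → AGU (Ser) — missense.
Codon 5: UCC (Ser) → UGC (Cys) — missense.
Synonymous: 3 of 5.

3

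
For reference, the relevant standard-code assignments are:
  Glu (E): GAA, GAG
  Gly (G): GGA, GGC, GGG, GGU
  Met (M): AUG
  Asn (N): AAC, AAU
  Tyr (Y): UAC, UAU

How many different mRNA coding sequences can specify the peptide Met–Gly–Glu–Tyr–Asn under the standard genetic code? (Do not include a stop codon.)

32

Met: 1 codon.
Gly: 4 codons.
Glu: 2 codons.
Tyr: 2 codons.
Asn: 2 codons.
1 × 4 × 2 × 2 × 2 = 32.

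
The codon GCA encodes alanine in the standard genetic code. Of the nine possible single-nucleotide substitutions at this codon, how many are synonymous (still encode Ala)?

Position 1: none → 0 synonymous.
Position 2: none → 0 synonymous.
Position 3: GCU, GCC, GCG → 3 synonymous.
Total: 0 + 0 + 3 = 3.

3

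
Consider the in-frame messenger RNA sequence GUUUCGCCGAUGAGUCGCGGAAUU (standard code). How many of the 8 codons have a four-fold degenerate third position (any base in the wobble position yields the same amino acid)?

Codon 1 GUU (Val): third position 4-fold.
Codon 2 UCG (Ser): third position 4-fold.
Codon 3 CCG (Pro): third position 4-fold.
Codon 4 AUG (Met): third position 1-fold.
Codon 5 AGU (Ser): third position 2-fold.
Codon 6 CGC (Arg): third position 4-fold.
Codon 7 GGA (Gly): third position 4-fold.
Codon 8 AUU (Ile): third position 3-fold.
Four-fold degenerate third positions: 5.

5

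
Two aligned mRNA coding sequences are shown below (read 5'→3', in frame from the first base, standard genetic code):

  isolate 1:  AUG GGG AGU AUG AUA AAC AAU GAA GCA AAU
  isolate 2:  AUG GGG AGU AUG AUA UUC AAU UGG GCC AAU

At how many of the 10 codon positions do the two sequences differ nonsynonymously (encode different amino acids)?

2

Codon 1: AUG Met / AUG Met — identical.
Codon 2: GGG Gly / GGG Gly — identical.
Codon 3: AGU Ser / AGU Ser — identical.
Codon 4: AUG Met / AUG Met — identical.
Codon 5: AUA Ile / AUA Ile — identical.
Codon 6: AAC Asn / UUC Phe — nonsynonymous.
Codon 7: AAU Asn / AAU Asn — identical.
Codon 8: GAA Glu / UGG Trp — nonsynonymous.
Codon 9: GCA Ala / GCC Ala — synonymous.
Codon 10: AAU Asn / AAU Asn — identical.
Nonsynonymous differences: 2.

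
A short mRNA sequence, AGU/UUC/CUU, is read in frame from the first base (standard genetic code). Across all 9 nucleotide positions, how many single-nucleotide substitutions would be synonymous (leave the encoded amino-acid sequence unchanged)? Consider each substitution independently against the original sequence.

5

Codon 1 (AGU, Ser): 1 synonymous substitution.
Codon 2 (UUC, Phe): 1 synonymous substitution.
Codon 3 (CUU, Leu): 3 synonymous substitutions.
Total: 1 + 1 + 3 = 5.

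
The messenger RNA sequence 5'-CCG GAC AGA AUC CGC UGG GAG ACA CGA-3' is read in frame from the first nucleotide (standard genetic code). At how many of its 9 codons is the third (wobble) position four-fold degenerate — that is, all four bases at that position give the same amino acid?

4

Codon 1 CCG (Pro): third position 4-fold.
Codon 2 GAC (Asp): third position 2-fold.
Codon 3 AGA (Arg): third position 2-fold.
Codon 4 AUC (Ile): third position 3-fold.
Codon 5 CGC (Arg): third position 4-fold.
Codon 6 UGG (Trp): third position 1-fold.
Codon 7 GAG (Glu): third position 2-fold.
Codon 8 ACA (Thr): third position 4-fold.
Codon 9 CGA (Arg): third position 4-fold.
Four-fold degenerate third positions: 4.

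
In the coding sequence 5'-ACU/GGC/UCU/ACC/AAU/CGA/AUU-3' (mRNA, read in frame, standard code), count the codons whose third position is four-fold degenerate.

5

Codon 1 ACU (Thr): third position 4-fold.
Codon 2 GGC (Gly): third position 4-fold.
Codon 3 UCU (Ser): third position 4-fold.
Codon 4 ACC (Thr): third position 4-fold.
Codon 5 AAU (Asn): third position 2-fold.
Codon 6 CGA (Arg): third position 4-fold.
Codon 7 AUU (Ile): third position 3-fold.
Four-fold degenerate third positions: 5.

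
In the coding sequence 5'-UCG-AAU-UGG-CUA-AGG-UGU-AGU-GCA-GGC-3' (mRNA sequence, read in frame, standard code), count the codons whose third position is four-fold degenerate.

4

Codon 1 UCG (Ser): third position 4-fold.
Codon 2 AAU (Asn): third position 2-fold.
Codon 3 UGG (Trp): third position 1-fold.
Codon 4 CUA (Leu): third position 4-fold.
Codon 5 AGG (Arg): third position 2-fold.
Codon 6 UGU (Cys): third position 2-fold.
Codon 7 AGU (Ser): third position 2-fold.
Codon 8 GCA (Ala): third position 4-fold.
Codon 9 GGC (Gly): third position 4-fold.
Four-fold degenerate third positions: 4.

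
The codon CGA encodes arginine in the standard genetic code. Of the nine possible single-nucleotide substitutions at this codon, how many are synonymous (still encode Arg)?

Position 1: AGA → 1 synonymous.
Position 2: none → 0 synonymous.
Position 3: CGU, CGC, CGG → 3 synonymous.
Total: 1 + 0 + 3 = 4.

4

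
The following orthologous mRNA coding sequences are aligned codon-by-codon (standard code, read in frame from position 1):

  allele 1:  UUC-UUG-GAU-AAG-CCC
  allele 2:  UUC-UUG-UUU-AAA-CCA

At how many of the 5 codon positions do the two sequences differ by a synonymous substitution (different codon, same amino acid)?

Codon 1: UUC Phe / UUC Phe — identical.
Codon 2: UUG Leu / UUG Leu — identical.
Codon 3: GAU Asp / UUU Phe — nonsynonymous.
Codon 4: AAG Lys / AAA Lys — synonymous.
Codon 5: CCC Pro / CCA Pro — synonymous.
Synonymous differences: 2.

2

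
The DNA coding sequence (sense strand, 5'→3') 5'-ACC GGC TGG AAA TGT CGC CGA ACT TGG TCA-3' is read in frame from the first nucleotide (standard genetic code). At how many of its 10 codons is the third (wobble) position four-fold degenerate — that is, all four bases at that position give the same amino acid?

Codon 1 ACC (Thr): third position 4-fold.
Codon 2 GGC (Gly): third position 4-fold.
Codon 3 TGG (Trp): third position 1-fold.
Codon 4 AAA (Lys): third position 2-fold.
Codon 5 TGT (Cys): third position 2-fold.
Codon 6 CGC (Arg): third position 4-fold.
Codon 7 CGA (Arg): third position 4-fold.
Codon 8 ACT (Thr): third position 4-fold.
Codon 9 TGG (Trp): third position 1-fold.
Codon 10 TCA (Ser): third position 4-fold.
Four-fold degenerate third positions: 6.

6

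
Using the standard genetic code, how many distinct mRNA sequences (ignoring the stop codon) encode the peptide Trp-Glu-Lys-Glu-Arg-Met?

Trp: 1 codon.
Glu: 2 codons.
Lys: 2 codons.
Glu: 2 codons.
Arg: 6 codons.
Met: 1 codon.
1 × 2 × 2 × 2 × 6 × 1 = 48.

48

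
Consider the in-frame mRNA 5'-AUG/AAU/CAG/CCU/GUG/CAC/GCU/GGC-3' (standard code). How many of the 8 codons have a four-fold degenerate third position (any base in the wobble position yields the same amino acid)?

4

Codon 1 AUG (Met): third position 1-fold.
Codon 2 AAU (Asn): third position 2-fold.
Codon 3 CAG (Gln): third position 2-fold.
Codon 4 CCU (Pro): third position 4-fold.
Codon 5 GUG (Val): third position 4-fold.
Codon 6 CAC (His): third position 2-fold.
Codon 7 GCU (Ala): third position 4-fold.
Codon 8 GGC (Gly): third position 4-fold.
Four-fold degenerate third positions: 4.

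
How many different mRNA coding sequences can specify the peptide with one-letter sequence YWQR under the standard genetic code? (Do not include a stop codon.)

Tyr: 2 codons.
Trp: 1 codon.
Gln: 2 codons.
Arg: 6 codons.
2 × 1 × 2 × 6 = 24.

24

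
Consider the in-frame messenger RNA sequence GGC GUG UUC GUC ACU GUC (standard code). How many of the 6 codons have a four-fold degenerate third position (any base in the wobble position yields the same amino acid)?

5

Codon 1 GGC (Gly): third position 4-fold.
Codon 2 GUG (Val): third position 4-fold.
Codon 3 UUC (Phe): third position 2-fold.
Codon 4 GUC (Val): third position 4-fold.
Codon 5 ACU (Thr): third position 4-fold.
Codon 6 GUC (Val): third position 4-fold.
Four-fold degenerate third positions: 5.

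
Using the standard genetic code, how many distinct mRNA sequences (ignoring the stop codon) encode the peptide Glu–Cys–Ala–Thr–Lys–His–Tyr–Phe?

Glu: 2 codons.
Cys: 2 codons.
Ala: 4 codons.
Thr: 4 codons.
Lys: 2 codons.
His: 2 codons.
Tyr: 2 codons.
Phe: 2 codons.
2 × 2 × 4 × 4 × 2 × 2 × 2 × 2 = 1024.

1024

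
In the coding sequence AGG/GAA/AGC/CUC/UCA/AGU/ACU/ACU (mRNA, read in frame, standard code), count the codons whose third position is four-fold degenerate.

Codon 1 AGG (Arg): third position 2-fold.
Codon 2 GAA (Glu): third position 2-fold.
Codon 3 AGC (Ser): third position 2-fold.
Codon 4 CUC (Leu): third position 4-fold.
Codon 5 UCA (Ser): third position 4-fold.
Codon 6 AGU (Ser): third position 2-fold.
Codon 7 ACU (Thr): third position 4-fold.
Codon 8 ACU (Thr): third position 4-fold.
Four-fold degenerate third positions: 4.

4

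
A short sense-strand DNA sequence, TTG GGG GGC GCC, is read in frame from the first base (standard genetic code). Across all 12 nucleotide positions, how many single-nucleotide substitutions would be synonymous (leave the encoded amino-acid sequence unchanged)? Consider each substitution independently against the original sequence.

Codon 1 (TTG, Leu): 2 synonymous substitutions.
Codon 2 (GGG, Gly): 3 synonymous substitutions.
Codon 3 (GGC, Gly): 3 synonymous substitutions.
Codon 4 (GCC, Ala): 3 synonymous substitutions.
Total: 2 + 3 + 3 + 3 = 11.

11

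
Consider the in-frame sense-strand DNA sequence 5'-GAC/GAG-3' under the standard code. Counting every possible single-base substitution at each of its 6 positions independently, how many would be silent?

Codon 1 (GAC, Asp): 1 synonymous substitution.
Codon 2 (GAG, Glu): 1 synonymous substitution.
Total: 1 + 1 = 2.

2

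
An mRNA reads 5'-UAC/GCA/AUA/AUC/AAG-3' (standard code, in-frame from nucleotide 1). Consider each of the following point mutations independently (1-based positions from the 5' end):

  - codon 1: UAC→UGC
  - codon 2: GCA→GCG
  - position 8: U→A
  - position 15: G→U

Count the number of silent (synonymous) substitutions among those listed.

Codon 1: UAC (Tyr) → UGC (Cys) — missense.
Codon 2: GCA (Ala) → GCG (Ala) — synonymous.
Codon 3: AUA (Ile) → AAA (Lys) — missense.
Codon 5: AAG (Lys) → AAU (Asn) — missense.
Synonymous: 1 of 4.

1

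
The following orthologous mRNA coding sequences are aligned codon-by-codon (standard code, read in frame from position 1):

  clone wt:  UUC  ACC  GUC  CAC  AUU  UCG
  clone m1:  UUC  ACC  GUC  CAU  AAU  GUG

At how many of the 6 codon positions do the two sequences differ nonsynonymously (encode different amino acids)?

Codon 1: UUC Phe / UUC Phe — identical.
Codon 2: ACC Thr / ACC Thr — identical.
Codon 3: GUC Val / GUC Val — identical.
Codon 4: CAC His / CAU His — synonymous.
Codon 5: AUU Ile / AAU Asn — nonsynonymous.
Codon 6: UCG Ser / GUG Val — nonsynonymous.
Nonsynonymous differences: 2.

2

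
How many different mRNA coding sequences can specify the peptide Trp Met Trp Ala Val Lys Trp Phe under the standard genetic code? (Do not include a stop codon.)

64

Trp: 1 codon.
Met: 1 codon.
Trp: 1 codon.
Ala: 4 codons.
Val: 4 codons.
Lys: 2 codons.
Trp: 1 codon.
Phe: 2 codons.
1 × 1 × 1 × 4 × 4 × 2 × 1 × 2 = 64.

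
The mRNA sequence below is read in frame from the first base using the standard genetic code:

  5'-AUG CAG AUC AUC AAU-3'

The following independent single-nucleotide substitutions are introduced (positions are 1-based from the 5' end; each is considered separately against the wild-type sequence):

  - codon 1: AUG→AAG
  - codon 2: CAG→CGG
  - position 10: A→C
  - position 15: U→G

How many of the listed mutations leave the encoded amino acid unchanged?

0

Codon 1: AUG (Met) → AAG (Lys) — missense.
Codon 2: CAG (Gln) → CGG (Arg) — missense.
Codon 4: AUC (Ile) → CUC (Leu) — missense.
Codon 5: AAU (Asn) → AAG (Lys) — missense.
Synonymous: 0 of 4.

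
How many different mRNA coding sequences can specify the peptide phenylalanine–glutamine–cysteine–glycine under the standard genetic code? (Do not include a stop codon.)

Phe: 2 codons.
Gln: 2 codons.
Cys: 2 codons.
Gly: 4 codons.
2 × 2 × 2 × 4 = 32.

32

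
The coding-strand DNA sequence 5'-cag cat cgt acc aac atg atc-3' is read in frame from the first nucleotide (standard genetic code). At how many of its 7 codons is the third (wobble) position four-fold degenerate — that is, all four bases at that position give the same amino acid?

Codon 1 CAG (Gln): third position 2-fold.
Codon 2 CAT (His): third position 2-fold.
Codon 3 CGT (Arg): third position 4-fold.
Codon 4 ACC (Thr): third position 4-fold.
Codon 5 AAC (Asn): third position 2-fold.
Codon 6 ATG (Met): third position 1-fold.
Codon 7 ATC (Ile): third position 3-fold.
Four-fold degenerate third positions: 2.

2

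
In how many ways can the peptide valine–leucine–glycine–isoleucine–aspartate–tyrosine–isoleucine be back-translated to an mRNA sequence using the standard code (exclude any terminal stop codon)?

3456

Val: 4 codons.
Leu: 6 codons.
Gly: 4 codons.
Ile: 3 codons.
Asp: 2 codons.
Tyr: 2 codons.
Ile: 3 codons.
4 × 6 × 4 × 3 × 2 × 2 × 3 = 3456.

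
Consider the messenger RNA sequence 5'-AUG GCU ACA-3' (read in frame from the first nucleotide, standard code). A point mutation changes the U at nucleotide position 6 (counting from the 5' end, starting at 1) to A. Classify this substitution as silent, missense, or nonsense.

silent

Position 6 falls in codon 2: GCU → Ala.
After the substitution the codon is GCA → Ala.
Both encode Ala, so the change is synonymous.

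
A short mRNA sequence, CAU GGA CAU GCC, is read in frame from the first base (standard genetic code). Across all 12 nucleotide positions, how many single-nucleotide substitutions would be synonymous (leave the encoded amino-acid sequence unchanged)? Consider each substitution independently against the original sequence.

8

Codon 1 (CAU, His): 1 synonymous substitution.
Codon 2 (GGA, Gly): 3 synonymous substitutions.
Codon 3 (CAU, His): 1 synonymous substitution.
Codon 4 (GCC, Ala): 3 synonymous substitutions.
Total: 1 + 3 + 1 + 3 = 8.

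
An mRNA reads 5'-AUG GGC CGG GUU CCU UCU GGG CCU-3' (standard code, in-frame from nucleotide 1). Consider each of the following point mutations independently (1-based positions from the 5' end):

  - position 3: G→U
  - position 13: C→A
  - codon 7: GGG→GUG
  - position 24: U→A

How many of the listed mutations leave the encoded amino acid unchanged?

1

Codon 1: AUG (Met) → AUU (Ile) — missense.
Codon 5: CCU (Pro) → ACU (Thr) — missense.
Codon 7: GGG (Gly) → GUG (Val) — missense.
Codon 8: CCU (Pro) → CCA (Pro) — synonymous.
Synonymous: 1 of 4.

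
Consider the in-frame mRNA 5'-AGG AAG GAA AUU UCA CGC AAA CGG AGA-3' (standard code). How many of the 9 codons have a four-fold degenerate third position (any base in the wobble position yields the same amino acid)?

3

Codon 1 AGG (Arg): third position 2-fold.
Codon 2 AAG (Lys): third position 2-fold.
Codon 3 GAA (Glu): third position 2-fold.
Codon 4 AUU (Ile): third position 3-fold.
Codon 5 UCA (Ser): third position 4-fold.
Codon 6 CGC (Arg): third position 4-fold.
Codon 7 AAA (Lys): third position 2-fold.
Codon 8 CGG (Arg): third position 4-fold.
Codon 9 AGA (Arg): third position 2-fold.
Four-fold degenerate third positions: 3.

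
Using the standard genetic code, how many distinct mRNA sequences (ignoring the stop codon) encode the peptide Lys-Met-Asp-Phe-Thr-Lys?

64

Lys: 2 codons.
Met: 1 codon.
Asp: 2 codons.
Phe: 2 codons.
Thr: 4 codons.
Lys: 2 codons.
2 × 1 × 2 × 2 × 4 × 2 = 64.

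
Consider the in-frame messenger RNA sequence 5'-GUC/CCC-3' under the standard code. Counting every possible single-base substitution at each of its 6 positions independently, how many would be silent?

Codon 1 (GUC, Val): 3 synonymous substitutions.
Codon 2 (CCC, Pro): 3 synonymous substitutions.
Total: 3 + 3 = 6.

6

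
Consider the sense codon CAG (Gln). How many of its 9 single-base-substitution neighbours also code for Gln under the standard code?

1

Position 1: none → 0 synonymous.
Position 2: none → 0 synonymous.
Position 3: CAA → 1 synonymous.
Total: 0 + 0 + 1 = 1.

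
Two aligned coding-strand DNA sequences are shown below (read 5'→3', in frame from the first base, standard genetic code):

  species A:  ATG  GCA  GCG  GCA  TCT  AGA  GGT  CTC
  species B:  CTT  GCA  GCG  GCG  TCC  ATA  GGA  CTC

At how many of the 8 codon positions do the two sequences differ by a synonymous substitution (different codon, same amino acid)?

3

Codon 1: ATG Met / CTT Leu — nonsynonymous.
Codon 2: GCA Ala / GCA Ala — identical.
Codon 3: GCG Ala / GCG Ala — identical.
Codon 4: GCA Ala / GCG Ala — synonymous.
Codon 5: TCT Ser / TCC Ser — synonymous.
Codon 6: AGA Arg / ATA Ile — nonsynonymous.
Codon 7: GGT Gly / GGA Gly — synonymous.
Codon 8: CTC Leu / CTC Leu — identical.
Synonymous differences: 3.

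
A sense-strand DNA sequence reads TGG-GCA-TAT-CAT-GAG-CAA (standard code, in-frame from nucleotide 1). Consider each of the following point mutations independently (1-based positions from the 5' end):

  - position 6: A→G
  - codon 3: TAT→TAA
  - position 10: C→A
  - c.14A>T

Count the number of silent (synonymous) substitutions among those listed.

Codon 2: GCA (Ala) → GCG (Ala) — synonymous.
Codon 3: TAT (Tyr) → TAA (Stop) — nonsense.
Codon 4: CAT (His) → AAT (Asn) — missense.
Codon 5: GAG (Glu) → GTG (Val) — missense.
Synonymous: 1 of 4.

1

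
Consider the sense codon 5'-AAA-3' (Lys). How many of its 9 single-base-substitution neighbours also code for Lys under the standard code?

Position 1: none → 0 synonymous.
Position 2: none → 0 synonymous.
Position 3: AAG → 1 synonymous.
Total: 0 + 0 + 1 = 1.

1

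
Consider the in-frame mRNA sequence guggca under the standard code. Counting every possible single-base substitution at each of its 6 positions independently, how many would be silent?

Codon 1 (GUG, Val): 3 synonymous substitutions.
Codon 2 (GCA, Ala): 3 synonymous substitutions.
Total: 3 + 3 = 6.

6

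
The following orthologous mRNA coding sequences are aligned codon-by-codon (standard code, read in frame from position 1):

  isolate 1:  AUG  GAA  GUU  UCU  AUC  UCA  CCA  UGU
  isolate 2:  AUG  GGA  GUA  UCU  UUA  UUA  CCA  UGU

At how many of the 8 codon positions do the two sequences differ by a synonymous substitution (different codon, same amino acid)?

1

Codon 1: AUG Met / AUG Met — identical.
Codon 2: GAA Glu / GGA Gly — nonsynonymous.
Codon 3: GUU Val / GUA Val — synonymous.
Codon 4: UCU Ser / UCU Ser — identical.
Codon 5: AUC Ile / UUA Leu — nonsynonymous.
Codon 6: UCA Ser / UUA Leu — nonsynonymous.
Codon 7: CCA Pro / CCA Pro — identical.
Codon 8: UGU Cys / UGU Cys — identical.
Synonymous differences: 1.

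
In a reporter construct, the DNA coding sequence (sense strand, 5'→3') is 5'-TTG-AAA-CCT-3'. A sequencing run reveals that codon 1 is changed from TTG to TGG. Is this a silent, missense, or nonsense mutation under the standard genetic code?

missense

Position 2 falls in codon 1: TTG → Leu.
After the substitution the codon is TGG → Trp.
Leu ≠ Trp, so this is a missense mutation.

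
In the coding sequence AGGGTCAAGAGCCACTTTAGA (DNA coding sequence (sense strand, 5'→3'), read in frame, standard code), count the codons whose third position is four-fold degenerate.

Codon 1 AGG (Arg): third position 2-fold.
Codon 2 GTC (Val): third position 4-fold.
Codon 3 AAG (Lys): third position 2-fold.
Codon 4 AGC (Ser): third position 2-fold.
Codon 5 CAC (His): third position 2-fold.
Codon 6 TTT (Phe): third position 2-fold.
Codon 7 AGA (Arg): third position 2-fold.
Four-fold degenerate third positions: 1.

1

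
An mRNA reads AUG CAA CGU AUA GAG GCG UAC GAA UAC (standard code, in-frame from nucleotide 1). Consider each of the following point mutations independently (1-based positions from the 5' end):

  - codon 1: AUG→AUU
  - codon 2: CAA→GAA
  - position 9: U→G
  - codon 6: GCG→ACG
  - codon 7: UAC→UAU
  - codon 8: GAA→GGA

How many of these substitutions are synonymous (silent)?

Codon 1: AUG (Met) → AUU (Ile) — missense.
Codon 2: CAA (Gln) → GAA (Glu) — missense.
Codon 3: CGU (Arg) → CGG (Arg) — synonymous.
Codon 6: GCG (Ala) → ACG (Thr) — missense.
Codon 7: UAC (Tyr) → UAU (Tyr) — synonymous.
Codon 8: GAA (Glu) → GGA (Gly) — missense.
Synonymous: 2 of 6.

2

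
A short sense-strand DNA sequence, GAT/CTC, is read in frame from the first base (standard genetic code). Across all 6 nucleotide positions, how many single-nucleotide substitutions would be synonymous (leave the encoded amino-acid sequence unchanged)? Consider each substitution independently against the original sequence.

4

Codon 1 (GAT, Asp): 1 synonymous substitution.
Codon 2 (CTC, Leu): 3 synonymous substitutions.
Total: 1 + 3 = 4.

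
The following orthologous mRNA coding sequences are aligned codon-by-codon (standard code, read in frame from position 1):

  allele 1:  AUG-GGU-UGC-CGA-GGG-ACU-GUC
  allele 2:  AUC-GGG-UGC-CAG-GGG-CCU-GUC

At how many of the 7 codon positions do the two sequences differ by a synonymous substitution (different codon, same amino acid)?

1

Codon 1: AUG Met / AUC Ile — nonsynonymous.
Codon 2: GGU Gly / GGG Gly — synonymous.
Codon 3: UGC Cys / UGC Cys — identical.
Codon 4: CGA Arg / CAG Gln — nonsynonymous.
Codon 5: GGG Gly / GGG Gly — identical.
Codon 6: ACU Thr / CCU Pro — nonsynonymous.
Codon 7: GUC Val / GUC Val — identical.
Synonymous differences: 1.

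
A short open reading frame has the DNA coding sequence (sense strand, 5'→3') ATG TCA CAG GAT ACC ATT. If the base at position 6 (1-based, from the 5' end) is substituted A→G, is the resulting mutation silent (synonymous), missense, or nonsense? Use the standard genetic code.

silent

Position 6 falls in codon 2: TCA → Ser.
After the substitution the codon is TCG → Ser.
Both encode Ser, so the change is synonymous.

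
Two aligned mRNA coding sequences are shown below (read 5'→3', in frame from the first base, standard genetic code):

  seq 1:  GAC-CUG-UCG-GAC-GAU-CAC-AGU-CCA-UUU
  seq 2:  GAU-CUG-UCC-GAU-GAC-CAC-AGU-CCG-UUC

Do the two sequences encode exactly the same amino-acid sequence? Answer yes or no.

Codon 1: GAC Asp / GAU Asp — synonymous.
Codon 2: CUG Leu / CUG Leu — identical.
Codon 3: UCG Ser / UCC Ser — synonymous.
Codon 4: GAC Asp / GAU Asp — synonymous.
Codon 5: GAU Asp / GAC Asp — synonymous.
Codon 6: CAC His / CAC His — identical.
Codon 7: AGU Ser / AGU Ser — identical.
Codon 8: CCA Pro / CCG Pro — synonymous.
Codon 9: UUU Phe / UUC Phe — synonymous.
Nonsynonymous differences: 0 → same protein.

yes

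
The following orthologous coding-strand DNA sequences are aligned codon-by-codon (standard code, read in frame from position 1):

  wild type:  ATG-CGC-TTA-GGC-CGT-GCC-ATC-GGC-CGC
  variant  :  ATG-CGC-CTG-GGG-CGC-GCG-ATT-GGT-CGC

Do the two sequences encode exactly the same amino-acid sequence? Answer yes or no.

Codon 1: ATG Met / ATG Met — identical.
Codon 2: CGC Arg / CGC Arg — identical.
Codon 3: TTA Leu / CTG Leu — synonymous.
Codon 4: GGC Gly / GGG Gly — synonymous.
Codon 5: CGT Arg / CGC Arg — synonymous.
Codon 6: GCC Ala / GCG Ala — synonymous.
Codon 7: ATC Ile / ATT Ile — synonymous.
Codon 8: GGC Gly / GGT Gly — synonymous.
Codon 9: CGC Arg / CGC Arg — identical.
Nonsynonymous differences: 0 → same protein.

yes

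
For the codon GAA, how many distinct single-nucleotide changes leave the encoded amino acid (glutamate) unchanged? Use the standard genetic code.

Position 1: none → 0 synonymous.
Position 2: none → 0 synonymous.
Position 3: GAG → 1 synonymous.
Total: 0 + 0 + 1 = 1.

1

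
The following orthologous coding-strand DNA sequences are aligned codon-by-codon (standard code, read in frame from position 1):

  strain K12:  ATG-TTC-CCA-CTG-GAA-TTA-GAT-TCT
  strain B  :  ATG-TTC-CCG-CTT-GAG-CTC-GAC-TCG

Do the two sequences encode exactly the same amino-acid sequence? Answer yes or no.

yes

Codon 1: ATG Met / ATG Met — identical.
Codon 2: TTC Phe / TTC Phe — identical.
Codon 3: CCA Pro / CCG Pro — synonymous.
Codon 4: CTG Leu / CTT Leu — synonymous.
Codon 5: GAA Glu / GAG Glu — synonymous.
Codon 6: TTA Leu / CTC Leu — synonymous.
Codon 7: GAT Asp / GAC Asp — synonymous.
Codon 8: TCT Ser / TCG Ser — synonymous.
Nonsynonymous differences: 0 → same protein.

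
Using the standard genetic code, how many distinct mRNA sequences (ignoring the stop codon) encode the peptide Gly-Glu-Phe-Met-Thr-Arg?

Gly: 4 codons.
Glu: 2 codons.
Phe: 2 codons.
Met: 1 codon.
Thr: 4 codons.
Arg: 6 codons.
4 × 2 × 2 × 1 × 4 × 6 = 384.

384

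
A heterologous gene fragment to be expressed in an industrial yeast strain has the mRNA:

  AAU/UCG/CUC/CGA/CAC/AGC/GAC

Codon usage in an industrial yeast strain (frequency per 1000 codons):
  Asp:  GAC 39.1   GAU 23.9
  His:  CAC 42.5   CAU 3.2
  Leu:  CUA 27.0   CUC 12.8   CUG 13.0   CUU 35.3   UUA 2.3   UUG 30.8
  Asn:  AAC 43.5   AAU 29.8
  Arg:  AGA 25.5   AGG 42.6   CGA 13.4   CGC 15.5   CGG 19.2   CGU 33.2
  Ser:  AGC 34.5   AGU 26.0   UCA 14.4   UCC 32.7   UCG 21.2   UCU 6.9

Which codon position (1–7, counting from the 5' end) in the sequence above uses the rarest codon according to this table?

3

Codon 1 AAU (Asn): 29.8 per 1000.
Codon 2 UCG (Ser): 21.2 per 1000.
Codon 3 CUC (Leu): 12.8 per 1000.
Codon 4 CGA (Arg): 13.4 per 1000.
Codon 5 CAC (His): 42.5 per 1000.
Codon 6 AGC (Ser): 34.5 per 1000.
Codon 7 GAC (Asp): 39.1 per 1000.
Lowest frequency is 12.8 at codon 3.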